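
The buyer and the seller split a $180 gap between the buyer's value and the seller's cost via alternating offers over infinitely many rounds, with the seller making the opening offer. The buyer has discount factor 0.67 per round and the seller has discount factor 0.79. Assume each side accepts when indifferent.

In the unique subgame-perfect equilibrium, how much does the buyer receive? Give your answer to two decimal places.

53.80

When the seller proposes, the buyer accepts any offer worth at least 0.67 times what the buyer would get by proposing next round; and vice versa.
This gives x = 180 − 0.67y and y = 180 − 0.79x, where x and y are each side's share when it proposes.
Hence (1 − 0.67·0.79)x = 180(1 − 0.67), i.e. 0.4707·x = 59.4.
x ≈ 126.1950; the buyer's share is 180 − x ≈ 53.8050.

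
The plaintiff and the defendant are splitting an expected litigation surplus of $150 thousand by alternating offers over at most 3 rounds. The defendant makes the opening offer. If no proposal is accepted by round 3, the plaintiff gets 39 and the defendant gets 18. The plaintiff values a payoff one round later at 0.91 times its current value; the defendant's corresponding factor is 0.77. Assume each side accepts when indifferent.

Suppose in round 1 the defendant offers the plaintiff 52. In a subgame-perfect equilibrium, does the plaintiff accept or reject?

Reject

Round 3 (the defendant proposes): the plaintiff gets 39 if talks fail, so the defendant offers 39 and keeps 111.
Round 2 (the plaintiff proposes): the defendant can get 111 next round, worth 0.77 × 111 = 85.47 now; the plaintiff offers that and keeps 64.53.
So by rejecting in round 1, the plaintiff gets 64.53 next round, worth 0.91 × 64.53 = 58.7223 now.
Offer 52 < 58.7223, so the plaintiff rejects.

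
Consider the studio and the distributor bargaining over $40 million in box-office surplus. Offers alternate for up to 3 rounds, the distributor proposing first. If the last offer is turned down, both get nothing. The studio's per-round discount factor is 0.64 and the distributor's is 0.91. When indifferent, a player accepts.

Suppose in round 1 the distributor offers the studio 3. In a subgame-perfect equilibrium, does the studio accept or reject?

Accept

Round 3 (the distributor proposes): rejection yields 0 for the studio; the distributor offers 0 and keeps 40.
Round 2 (the studio proposes): the distributor can get 40 next round, worth 0.91 × 40 = 36.4 now. The studio offers 36.4 and keeps 40 − 36.4 = 3.6.
So by rejecting in round 1, the studio gets 3.6 next round, worth 0.64 × 3.6 = 2.304 now.
Offer 3 ≥ 2.304, so the studio accepts.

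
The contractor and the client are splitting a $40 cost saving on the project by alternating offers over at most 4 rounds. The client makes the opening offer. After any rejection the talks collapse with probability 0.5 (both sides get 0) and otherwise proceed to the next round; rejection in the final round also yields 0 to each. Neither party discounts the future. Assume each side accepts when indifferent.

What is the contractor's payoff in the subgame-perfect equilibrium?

Round 4 (the contractor proposes): the client will accept anything ≥ 0, so the contractor offers 0 and keeps 40.
Round 3 (the client proposes): rejecting gives the contractor an expected 0.5 × 40 = 20, so the client offers 20, keeping 20.
Round 2 (the contractor proposes): rejecting gives the client an expected 0.5 × 20 = 10; the contractor offers that and keeps 30.
Round 1 (the client proposes): rejecting gives the contractor an expected 0.5 × 30 = 15. The client offers 15 and keeps 40 − 15 = 25.

15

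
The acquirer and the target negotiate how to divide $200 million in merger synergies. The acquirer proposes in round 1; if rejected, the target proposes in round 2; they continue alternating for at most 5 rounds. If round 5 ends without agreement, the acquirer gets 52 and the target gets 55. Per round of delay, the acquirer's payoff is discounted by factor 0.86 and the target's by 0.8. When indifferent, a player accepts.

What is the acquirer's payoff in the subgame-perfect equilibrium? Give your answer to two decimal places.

Round 5 (the acquirer proposes): the target gets 55 if talks fail, so the acquirer offers 55 and keeps 145.
Round 4 (the target proposes): the acquirer can get 145 next round, worth 0.86 × 145 = 124.7 now, so the target offers 124.7, keeping 75.3.
Round 3 (the acquirer proposes): the target can get 75.3 next round, worth 0.8 × 75.3 = 60.24 now, so the acquirer offers 60.24, keeping 139.76.
Round 2 (the target proposes): the acquirer can get 139.76 next round, worth 0.86 × 139.76 = 120.1936 now, so the target offers 120.1936, keeping 79.8064.
Round 1 (the acquirer proposes): the target can get 79.8064 next round, worth 0.8 × 79.8064 = 63.84512 now; the acquirer offers that and keeps 136.15488.

136.15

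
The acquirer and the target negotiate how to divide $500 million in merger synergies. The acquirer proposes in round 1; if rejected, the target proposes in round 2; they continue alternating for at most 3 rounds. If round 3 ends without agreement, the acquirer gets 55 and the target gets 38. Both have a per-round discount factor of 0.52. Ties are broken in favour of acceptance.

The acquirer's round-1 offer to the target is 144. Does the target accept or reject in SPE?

Accept

Round 3 (the acquirer proposes): the target gets 38 if talks fail, so the acquirer offers 38 and keeps 462.
Round 2 (the target proposes): the acquirer can get 462 next round, worth 0.52 × 462 = 240.24 now, so the target offers 240.24, keeping 259.76.
So by rejecting in round 1, the target gets 259.76 next round, worth 0.52 × 259.76 = 135.0752 now.
Offer 144 ≥ 135.0752, so the target accepts.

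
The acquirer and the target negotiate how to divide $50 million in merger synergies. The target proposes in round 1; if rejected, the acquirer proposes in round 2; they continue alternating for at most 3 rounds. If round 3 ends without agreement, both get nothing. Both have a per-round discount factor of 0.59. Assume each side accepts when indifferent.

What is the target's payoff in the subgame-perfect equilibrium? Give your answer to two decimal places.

Round 3 (the target proposes): rejection yields 0 for the acquirer; the target offers 0 and keeps 50.
Round 2 (the acquirer proposes): the target can get 50 next round, worth 0.59 × 50 = 29.5 now; the acquirer offers that and keeps 20.5.
Round 1 (the target proposes): the acquirer can get 20.5 next round, worth 0.59 × 20.5 = 12.095 now; the target offers that and keeps 37.905.

37.91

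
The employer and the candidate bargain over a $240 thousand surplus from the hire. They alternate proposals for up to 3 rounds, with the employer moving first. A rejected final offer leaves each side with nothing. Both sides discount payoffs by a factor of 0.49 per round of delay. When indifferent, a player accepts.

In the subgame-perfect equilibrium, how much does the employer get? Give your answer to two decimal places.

180.02

Work backward from the last round.
Round 3 (the employer proposes): rejection yields 0 for the candidate; the employer offers 0 and keeps 240.
Round 2 (the candidate proposes): the employer can get 240 next round, worth 0.49 × 240 = 117.6 now. The candidate offers 117.6 and keeps 240 − 117.6 = 122.4.
Round 1 (the employer proposes): the candidate can get 122.4 next round, worth 0.49 × 122.4 = 59.976 now; the employer offers that and keeps 180.024.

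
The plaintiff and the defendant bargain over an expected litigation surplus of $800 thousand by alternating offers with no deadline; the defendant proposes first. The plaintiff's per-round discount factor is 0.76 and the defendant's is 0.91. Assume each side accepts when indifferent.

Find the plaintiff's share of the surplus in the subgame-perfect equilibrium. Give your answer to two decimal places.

177.43

Let x be the defendant's share when the defendant proposes and y be the plaintiff's share when the plaintiff proposes.
The plaintiff accepts iff offered ≥ 0.76·y, so x = 800 − 0.76y. Symmetrically y = 800 − 0.91x.
Substituting: x = 800 − 0.76(800 − 0.91x), giving x(1 − 0.91·0.76) = 800(1 − 0.76).
So x = 800 × 0.24 / 0.3084 ≈ 622.5681, and the plaintiff receives 800 − x ≈ 177.4319.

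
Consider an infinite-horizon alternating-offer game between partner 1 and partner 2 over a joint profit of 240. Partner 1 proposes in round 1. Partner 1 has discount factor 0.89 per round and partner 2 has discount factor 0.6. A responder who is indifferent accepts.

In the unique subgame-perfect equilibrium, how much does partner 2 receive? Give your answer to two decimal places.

33.99

Let x be partner 1's share when partner 1 proposes and y be partner 2's share when partner 2 proposes.
Partner 2 accepts iff offered ≥ 0.6·y, so x = 240 − 0.6y. Symmetrically y = 240 − 0.89x.
Substituting: x = 240 − 0.6(240 − 0.89x), giving x(1 − 0.89·0.6) = 240(1 − 0.6).
So x = 240 × 0.4 / 0.466 ≈ 206.0086, and partner 2 receives 240 − x ≈ 33.9914.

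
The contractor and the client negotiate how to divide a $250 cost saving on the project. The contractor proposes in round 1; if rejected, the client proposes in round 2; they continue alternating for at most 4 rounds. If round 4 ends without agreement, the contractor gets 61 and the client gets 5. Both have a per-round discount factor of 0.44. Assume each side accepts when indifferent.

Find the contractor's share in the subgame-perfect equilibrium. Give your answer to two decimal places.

By backward induction:
Round 4 (the client proposes): the contractor gets 61 if talks fail, so the client offers 61 and keeps 189.
Round 3 (the contractor proposes): the client can get 189 next round, worth 0.44 × 189 = 83.16 now, so the contractor offers 83.16, keeping 166.84.
Round 2 (the client proposes): the contractor can get 166.84 next round, worth 0.44 × 166.84 = 73.4096 now. The client offers 73.4096 and keeps 250 − 73.4096 = 176.5904.
Round 1 (the contractor proposes): the client can get 176.5904 next round, worth 0.44 × 176.5904 = 77.699776 now; the contractor offers that and keeps 172.300224.

172.30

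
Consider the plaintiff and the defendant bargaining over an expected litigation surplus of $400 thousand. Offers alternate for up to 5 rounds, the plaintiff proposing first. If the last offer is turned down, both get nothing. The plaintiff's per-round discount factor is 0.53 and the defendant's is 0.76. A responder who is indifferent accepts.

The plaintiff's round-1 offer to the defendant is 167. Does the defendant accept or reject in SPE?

Round 5 (the plaintiff proposes): rejection yields 0 for the defendant; the plaintiff offers 0 and keeps 400.
Round 4 (the defendant proposes): the plaintiff can get 400 next round, worth 0.53 × 400 = 212 now; the defendant offers that and keeps 188.
Round 3 (the plaintiff proposes): the defendant can get 188 next round, worth 0.76 × 188 = 142.88 now. The plaintiff offers 142.88 and keeps 400 − 142.88 = 257.12.
Round 2 (the defendant proposes): the plaintiff can get 257.12 next round, worth 0.53 × 257.12 = 136.2736 now, so the defendant offers 136.2736, keeping 263.7264.
So by rejecting in round 1, the defendant gets 263.7264 next round, worth 0.76 × 263.7264 = 200.432064 now.
Offer 167 < 200.432064, so the defendant rejects.

Reject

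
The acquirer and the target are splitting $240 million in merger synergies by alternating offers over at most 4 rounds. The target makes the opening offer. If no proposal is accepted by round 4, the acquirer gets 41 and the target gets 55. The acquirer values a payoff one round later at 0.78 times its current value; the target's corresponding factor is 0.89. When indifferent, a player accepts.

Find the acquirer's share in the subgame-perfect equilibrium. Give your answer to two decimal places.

120.77

Round 4 (the acquirer proposes): the target gets 55 if talks fail, so the acquirer offers 55 and keeps 185.
Round 3 (the target proposes): the acquirer can get 185 next round, worth 0.78 × 185 = 144.3 now; the target offers that and keeps 95.7.
Round 2 (the acquirer proposes): the target can get 95.7 next round, worth 0.89 × 95.7 = 85.173 now. The acquirer offers 85.173 and keeps 240 − 85.173 = 154.827.
Round 1 (the target proposes): the acquirer can get 154.827 next round, worth 0.78 × 154.827 = 120.76506 now, so the target offers 120.76506, keeping 119.23494.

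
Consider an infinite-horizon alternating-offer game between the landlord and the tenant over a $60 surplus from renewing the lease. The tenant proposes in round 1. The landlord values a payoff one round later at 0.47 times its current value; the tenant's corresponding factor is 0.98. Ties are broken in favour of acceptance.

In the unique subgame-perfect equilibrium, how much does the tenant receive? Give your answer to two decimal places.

58.95

When the tenant proposes, the landlord accepts any offer worth at least 0.47 times what the landlord would get by proposing next round; and vice versa.
This gives x = 60 − 0.47y and y = 60 − 0.98x, where x and y are each side's share when it proposes.
Hence (1 − 0.47·0.98)x = 60(1 − 0.47), i.e. 0.5394·x = 31.8.
x ≈ 58.9544; the landlord's share is 60 − x ≈ 1.0456.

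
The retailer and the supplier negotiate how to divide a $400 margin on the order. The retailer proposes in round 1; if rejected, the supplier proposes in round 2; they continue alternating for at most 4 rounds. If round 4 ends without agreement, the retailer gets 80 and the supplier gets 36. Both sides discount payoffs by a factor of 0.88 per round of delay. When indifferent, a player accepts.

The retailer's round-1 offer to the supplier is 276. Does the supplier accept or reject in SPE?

Round 4 (the supplier proposes): the retailer gets 80 if talks fail, so the supplier offers 80 and keeps 320.
Round 3 (the retailer proposes): the supplier can get 320 next round, worth 0.88 × 320 = 281.6 now. The retailer offers 281.6 and keeps 400 − 281.6 = 118.4.
Round 2 (the supplier proposes): the retailer can get 118.4 next round, worth 0.88 × 118.4 = 104.192 now, so the supplier offers 104.192, keeping 295.808.
So by rejecting in round 1, the supplier gets 295.808 next round, worth 0.88 × 295.808 = 260.31104 now.
Offer 276 ≥ 260.31104, so the supplier accepts.

Accept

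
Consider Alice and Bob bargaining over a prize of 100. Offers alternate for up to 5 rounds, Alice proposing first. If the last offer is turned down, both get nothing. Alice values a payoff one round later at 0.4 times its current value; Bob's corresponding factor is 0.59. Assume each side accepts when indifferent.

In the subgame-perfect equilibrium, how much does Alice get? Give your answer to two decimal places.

Solve by backward induction from round 5.
Round 5 (Alice proposes): Bob will accept anything ≥ 0, so Alice offers 0 and keeps 100.
Round 4 (Bob proposes): Alice can get 100 next round, worth 0.4 × 100 = 40 now, so Bob offers 40, keeping 60.
Round 3 (Alice proposes): Bob can get 60 next round, worth 0.59 × 60 = 35.4 now. Alice offers 35.4 and keeps 100 − 35.4 = 64.6.
Round 2 (Bob proposes): Alice can get 64.6 next round, worth 0.4 × 64.6 = 25.84 now; Bob offers that and keeps 74.16.
Round 1 (Alice proposes): Bob can get 74.16 next round, worth 0.59 × 74.16 = 43.7544 now, so Alice offers 43.7544, keeping 56.2456.

56.25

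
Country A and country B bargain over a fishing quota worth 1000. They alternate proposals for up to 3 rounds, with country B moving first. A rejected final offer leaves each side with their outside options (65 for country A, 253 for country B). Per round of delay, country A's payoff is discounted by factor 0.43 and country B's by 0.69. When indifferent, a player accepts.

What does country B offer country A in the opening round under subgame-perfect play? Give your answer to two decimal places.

152.59

Round 3 (country B proposes): country A gets 65 if talks fail, so country B offers 65 and keeps 935.
Round 2 (country A proposes): country B can get 935 next round, worth 0.69 × 935 = 645.15 now. Country A offers 645.15 and keeps 1000 − 645.15 = 354.85.
Round 1 (country B proposes): country A can get 354.85 next round, worth 0.43 × 354.85 = 152.5855 now; country B offers that and keeps 847.4145.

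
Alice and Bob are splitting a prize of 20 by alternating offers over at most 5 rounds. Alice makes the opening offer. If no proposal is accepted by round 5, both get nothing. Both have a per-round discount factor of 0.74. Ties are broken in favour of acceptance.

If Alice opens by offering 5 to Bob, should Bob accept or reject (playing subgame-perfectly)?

Reject

Round 5 (Alice proposes): Bob will accept anything ≥ 0, so Alice offers 0 and keeps 20.
Round 4 (Bob proposes): Alice can get 20 next round, worth 0.74 × 20 = 14.8 now, so Bob offers 14.8, keeping 5.2.
Round 3 (Alice proposes): Bob can get 5.2 next round, worth 0.74 × 5.2 = 3.848 now, so Alice offers 3.848, keeping 16.152.
Round 2 (Bob proposes): Alice can get 16.152 next round, worth 0.74 × 16.152 = 11.95248 now. Bob offers 11.95248 and keeps 20 − 11.95248 = 8.04752.
So by rejecting in round 1, Bob gets 8.04752 next round, worth 0.74 × 8.04752 = 5.9551648 now.
Offer 5 < 5.9551648, so Bob rejects.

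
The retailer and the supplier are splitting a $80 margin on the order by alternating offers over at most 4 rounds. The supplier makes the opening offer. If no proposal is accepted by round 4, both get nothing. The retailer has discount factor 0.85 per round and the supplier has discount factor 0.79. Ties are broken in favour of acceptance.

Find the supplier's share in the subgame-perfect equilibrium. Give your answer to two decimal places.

20.06

Round 4 (the retailer proposes): rejection yields 0 for the supplier; the retailer offers 0 and keeps 80.
Round 3 (the supplier proposes): the retailer can get 80 next round, worth 0.85 × 80 = 68 now. The supplier offers 68 and keeps 80 − 68 = 12.
Round 2 (the retailer proposes): the supplier can get 12 next round, worth 0.79 × 12 = 9.48 now; the retailer offers that and keeps 70.52.
Round 1 (the supplier proposes): the retailer can get 70.52 next round, worth 0.85 × 70.52 = 59.942 now; the supplier offers that and keeps 20.058.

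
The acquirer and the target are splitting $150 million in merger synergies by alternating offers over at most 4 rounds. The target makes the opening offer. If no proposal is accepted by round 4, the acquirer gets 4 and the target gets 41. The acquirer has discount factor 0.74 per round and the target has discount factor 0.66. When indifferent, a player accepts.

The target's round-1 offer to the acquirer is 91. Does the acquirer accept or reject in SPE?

Accept

Work out the acquirer's continuation value if the offer is rejected.
Round 4 (the acquirer proposes): the target gets 41 if talks fail, so the acquirer offers 41 and keeps 109.
Round 3 (the target proposes): the acquirer can get 109 next round, worth 0.74 × 109 = 80.66 now, so the target offers 80.66, keeping 69.34.
Round 2 (the acquirer proposes): the target can get 69.34 next round, worth 0.66 × 69.34 = 45.7644 now; the acquirer offers that and keeps 104.2356.
So by rejecting in round 1, the acquirer gets 104.2356 next round, worth 0.74 × 104.2356 = 77.134344 now.
Offer 91 ≥ 77.134344, so the acquirer accepts.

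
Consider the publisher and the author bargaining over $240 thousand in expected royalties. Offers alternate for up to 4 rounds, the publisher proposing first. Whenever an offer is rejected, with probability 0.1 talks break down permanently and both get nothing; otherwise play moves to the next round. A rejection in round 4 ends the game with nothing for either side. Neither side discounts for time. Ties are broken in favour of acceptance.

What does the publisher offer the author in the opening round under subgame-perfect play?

By backward induction:
Round 4 (the author proposes): rejection yields 0 for the publisher; the author offers 0 and keeps 240.
Round 3 (the publisher proposes): rejecting gives the author an expected 0.9 × 240 = 216, so the publisher offers 216, keeping 24.
Round 2 (the author proposes): rejecting gives the publisher an expected 0.9 × 24 = 21.6; the author offers that and keeps 218.4.
Round 1 (the publisher proposes): rejecting gives the author an expected 0.9 × 218.4 = 196.56. The publisher offers 196.56 and keeps 240 − 196.56 = 43.44.

196.56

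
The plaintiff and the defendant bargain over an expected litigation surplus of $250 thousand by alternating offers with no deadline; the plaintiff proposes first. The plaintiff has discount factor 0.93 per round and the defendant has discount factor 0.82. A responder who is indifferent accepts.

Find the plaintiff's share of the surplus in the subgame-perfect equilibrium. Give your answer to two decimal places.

When the plaintiff proposes, the defendant accepts any offer worth at least 0.82 times what the defendant would get by proposing next round; and vice versa.
This gives x = 250 − 0.82y and y = 250 − 0.93x, where x and y are each side's share when it proposes.
Hence (1 − 0.82·0.93)x = 250(1 − 0.82), i.e. 0.2374·x = 45.
x ≈ 189.5535; the defendant's share is 250 − x ≈ 60.4465.

189.55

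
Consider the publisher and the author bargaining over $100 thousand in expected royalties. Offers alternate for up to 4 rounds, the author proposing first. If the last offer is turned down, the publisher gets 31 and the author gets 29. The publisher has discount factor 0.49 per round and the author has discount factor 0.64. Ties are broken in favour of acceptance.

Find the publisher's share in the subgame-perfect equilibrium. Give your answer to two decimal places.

Round 4 (the publisher proposes): the author gets 29 if talks fail, so the publisher offers 29 and keeps 71.
Round 3 (the author proposes): the publisher can get 71 next round, worth 0.49 × 71 = 34.79 now, so the author offers 34.79, keeping 65.21.
Round 2 (the publisher proposes): the author can get 65.21 next round, worth 0.64 × 65.21 = 41.7344 now; the publisher offers that and keeps 58.2656.
Round 1 (the author proposes): the publisher can get 58.2656 next round, worth 0.49 × 58.2656 = 28.550144 now; the author offers that and keeps 71.449856.

28.55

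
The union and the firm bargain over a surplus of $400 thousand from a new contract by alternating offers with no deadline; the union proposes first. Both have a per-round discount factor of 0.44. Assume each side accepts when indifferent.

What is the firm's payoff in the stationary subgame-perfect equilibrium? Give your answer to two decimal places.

In a stationary SPE each proposer offers the other exactly their discounted continuation value.
If the union keeps x when proposing and the firm keeps y when proposing, then x = 400 − 0.44y and y = 400 − 0.44x.
Solving: x = 400(1 − 0.44) / (1 − 0.44·0.44) = 224 / 0.8064 ≈ 277.7778.
The firm gets 400 − 277.7778 ≈ 122.2222.

122.22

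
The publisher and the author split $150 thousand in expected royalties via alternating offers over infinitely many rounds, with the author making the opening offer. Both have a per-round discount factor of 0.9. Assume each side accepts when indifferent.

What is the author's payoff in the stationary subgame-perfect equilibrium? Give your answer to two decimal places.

78.95

When the author proposes, the publisher accepts any offer worth at least 0.9 times what the publisher would get by proposing next round; and vice versa.
This gives x = 150 − 0.9y and y = 150 − 0.9x, where x and y are each side's share when it proposes.
Hence (1 − 0.9·0.9)x = 150(1 − 0.9), i.e. 0.19·x = 15.
x ≈ 78.9474; the publisher's share is 150 − x ≈ 71.0526.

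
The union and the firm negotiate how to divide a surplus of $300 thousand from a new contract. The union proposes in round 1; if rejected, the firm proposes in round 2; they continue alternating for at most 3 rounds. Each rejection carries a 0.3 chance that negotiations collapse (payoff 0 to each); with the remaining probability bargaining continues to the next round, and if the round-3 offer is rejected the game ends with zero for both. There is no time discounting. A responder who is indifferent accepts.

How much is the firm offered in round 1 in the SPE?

63

Round 3 (the union proposes): the firm will accept anything ≥ 0, so the union offers 0 and keeps 300.
Round 2 (the firm proposes): rejecting gives the union an expected 0.7 × 300 = 210. The firm offers 210 and keeps 300 − 210 = 90.
Round 1 (the union proposes): rejecting gives the firm an expected 0.7 × 90 = 63, so the union offers 63, keeping 237.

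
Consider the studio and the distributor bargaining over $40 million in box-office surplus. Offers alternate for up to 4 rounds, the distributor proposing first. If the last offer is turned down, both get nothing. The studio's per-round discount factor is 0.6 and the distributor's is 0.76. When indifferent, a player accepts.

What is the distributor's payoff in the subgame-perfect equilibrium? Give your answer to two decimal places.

Round 4 (the studio proposes): the distributor will accept anything ≥ 0, so the studio offers 0 and keeps 40.
Round 3 (the distributor proposes): the studio can get 40 next round, worth 0.6 × 40 = 24 now; the distributor offers that and keeps 16.
Round 2 (the studio proposes): the distributor can get 16 next round, worth 0.76 × 16 = 12.16 now. The studio offers 12.16 and keeps 40 − 12.16 = 27.84.
Round 1 (the distributor proposes): the studio can get 27.84 next round, worth 0.6 × 27.84 = 16.704 now; the distributor offers that and keeps 23.296.

23.30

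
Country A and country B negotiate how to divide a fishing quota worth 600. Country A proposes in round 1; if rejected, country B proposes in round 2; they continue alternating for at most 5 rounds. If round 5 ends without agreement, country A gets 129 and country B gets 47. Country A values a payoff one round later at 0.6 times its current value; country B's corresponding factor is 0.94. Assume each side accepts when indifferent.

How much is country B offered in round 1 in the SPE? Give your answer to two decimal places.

Solve by backward induction from round 5.
Round 5 (country A proposes): country B gets 47 if talks fail, so country A offers 47 and keeps 553.
Round 4 (country B proposes): country A can get 553 next round, worth 0.6 × 553 = 331.8 now. Country B offers 331.8 and keeps 600 − 331.8 = 268.2.
Round 3 (country A proposes): country B can get 268.2 next round, worth 0.94 × 268.2 = 252.108 now, so country A offers 252.108, keeping 347.892.
Round 2 (country B proposes): country A can get 347.892 next round, worth 0.6 × 347.892 = 208.7352 now. Country B offers 208.7352 and keeps 600 − 208.7352 = 391.2648.
Round 1 (country A proposes): country B can get 391.2648 next round, worth 0.94 × 391.2648 = 367.788912 now, so country A offers 367.788912, keeping 232.211088.

367.79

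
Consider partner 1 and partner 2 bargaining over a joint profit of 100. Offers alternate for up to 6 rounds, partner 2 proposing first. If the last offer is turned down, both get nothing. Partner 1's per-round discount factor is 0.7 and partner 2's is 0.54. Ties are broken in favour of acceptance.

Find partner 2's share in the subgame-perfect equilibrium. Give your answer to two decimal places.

Work backward from the last round.
Round 6 (partner 1 proposes): partner 2 will accept anything ≥ 0, so partner 1 offers 0 and keeps 100.
Round 5 (partner 2 proposes): partner 1 can get 100 next round, worth 0.7 × 100 = 70 now, so partner 2 offers 70, keeping 30.
Round 4 (partner 1 proposes): partner 2 can get 30 next round, worth 0.54 × 30 = 16.2 now, so partner 1 offers 16.2, keeping 83.8.
Round 3 (partner 2 proposes): partner 1 can get 83.8 next round, worth 0.7 × 83.8 = 58.66 now, so partner 2 offers 58.66, keeping 41.34.
Round 2 (partner 1 proposes): partner 2 can get 41.34 next round, worth 0.54 × 41.34 = 22.3236 now; partner 1 offers that and keeps 77.6764.
Round 1 (partner 2 proposes): partner 1 can get 77.6764 next round, worth 0.7 × 77.6764 = 54.37348 now. Partner 2 offers 54.37348 and keeps 100 − 54.37348 = 45.62652.

45.63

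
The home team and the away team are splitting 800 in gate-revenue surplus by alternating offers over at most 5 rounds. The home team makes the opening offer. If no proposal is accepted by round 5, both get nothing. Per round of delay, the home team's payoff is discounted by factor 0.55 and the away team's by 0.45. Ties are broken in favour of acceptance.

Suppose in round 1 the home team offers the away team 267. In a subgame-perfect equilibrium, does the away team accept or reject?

Work out the away team's continuation value if the offer is rejected.
Round 5 (the home team proposes): the away team will accept anything ≥ 0, so the home team offers 0 and keeps 800.
Round 4 (the away team proposes): the home team can get 800 next round, worth 0.55 × 800 = 440 now. The away team offers 440 and keeps 800 − 440 = 360.
Round 3 (the home team proposes): the away team can get 360 next round, worth 0.45 × 360 = 162 now, so the home team offers 162, keeping 638.
Round 2 (the away team proposes): the home team can get 638 next round, worth 0.55 × 638 = 350.9 now, so the away team offers 350.9, keeping 449.1.
So by rejecting in round 1, the away team gets 449.1 next round, worth 0.45 × 449.1 = 202.095 now.
Offer 267 ≥ 202.095, so the away team accepts.

Accept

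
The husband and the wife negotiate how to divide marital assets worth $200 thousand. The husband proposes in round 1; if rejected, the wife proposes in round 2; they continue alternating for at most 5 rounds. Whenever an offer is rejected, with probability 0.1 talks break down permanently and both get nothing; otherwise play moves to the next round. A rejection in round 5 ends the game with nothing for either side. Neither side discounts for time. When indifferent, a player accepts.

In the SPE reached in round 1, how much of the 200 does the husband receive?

167.42

Round 5 (the husband proposes): the wife will accept anything ≥ 0, so the husband offers 0 and keeps 200.
Round 4 (the wife proposes): rejecting gives the husband an expected 0.9 × 200 = 180, so the wife offers 180, keeping 20.
Round 3 (the husband proposes): rejecting gives the wife an expected 0.9 × 20 = 18; the husband offers that and keeps 182.
Round 2 (the wife proposes): rejecting gives the husband an expected 0.9 × 182 = 163.8, so the wife offers 163.8, keeping 36.2.
Round 1 (the husband proposes): rejecting gives the wife an expected 0.9 × 36.2 = 32.58; the husband offers that and keeps 167.42.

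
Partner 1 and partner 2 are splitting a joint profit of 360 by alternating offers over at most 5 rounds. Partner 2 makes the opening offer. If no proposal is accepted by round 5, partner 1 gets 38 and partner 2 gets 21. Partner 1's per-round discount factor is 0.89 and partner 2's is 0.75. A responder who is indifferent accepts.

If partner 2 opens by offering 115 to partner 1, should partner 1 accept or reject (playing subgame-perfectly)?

Reject

Round 5 (partner 2 proposes): partner 1 gets 38 if talks fail, so partner 2 offers 38 and keeps 322.
Round 4 (partner 1 proposes): partner 2 can get 322 next round, worth 0.75 × 322 = 241.5 now; partner 1 offers that and keeps 118.5.
Round 3 (partner 2 proposes): partner 1 can get 118.5 next round, worth 0.89 × 118.5 = 105.465 now; partner 2 offers that and keeps 254.535.
Round 2 (partner 1 proposes): partner 2 can get 254.535 next round, worth 0.75 × 254.535 = 190.90125 now; partner 1 offers that and keeps 169.09875.
So by rejecting in round 1, partner 1 gets 169.09875 next round, worth 0.89 × 169.09875 = 150.4978875 now.
Offer 115 < 150.4978875, so partner 1 rejects.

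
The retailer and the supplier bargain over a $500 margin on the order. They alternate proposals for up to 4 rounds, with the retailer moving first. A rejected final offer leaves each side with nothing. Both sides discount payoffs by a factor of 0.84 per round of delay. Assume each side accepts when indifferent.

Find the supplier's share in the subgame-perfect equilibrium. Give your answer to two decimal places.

Round 4 (the supplier proposes): the retailer will accept anything ≥ 0, so the supplier offers 0 and keeps 500.
Round 3 (the retailer proposes): the supplier can get 500 next round, worth 0.84 × 500 = 420 now; the retailer offers that and keeps 80.
Round 2 (the supplier proposes): the retailer can get 80 next round, worth 0.84 × 80 = 67.2 now; the supplier offers that and keeps 432.8.
Round 1 (the retailer proposes): the supplier can get 432.8 next round, worth 0.84 × 432.8 = 363.552 now; the retailer offers that and keeps 136.448.

363.55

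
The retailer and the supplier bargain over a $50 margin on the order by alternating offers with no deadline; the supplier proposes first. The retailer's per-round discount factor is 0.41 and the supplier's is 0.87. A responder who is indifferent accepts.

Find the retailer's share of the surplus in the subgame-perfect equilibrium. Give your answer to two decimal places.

4.14

Let x be the supplier's share when the supplier proposes and y be the retailer's share when the retailer proposes.
The retailer accepts iff offered ≥ 0.41·y, so x = 50 − 0.41y. Symmetrically y = 50 − 0.87x.
Substituting: x = 50 − 0.41(50 − 0.87x), giving x(1 − 0.87·0.41) = 50(1 − 0.41).
So x = 50 × 0.59 / 0.6433 ≈ 45.8573, and the retailer receives 50 − x ≈ 4.1427.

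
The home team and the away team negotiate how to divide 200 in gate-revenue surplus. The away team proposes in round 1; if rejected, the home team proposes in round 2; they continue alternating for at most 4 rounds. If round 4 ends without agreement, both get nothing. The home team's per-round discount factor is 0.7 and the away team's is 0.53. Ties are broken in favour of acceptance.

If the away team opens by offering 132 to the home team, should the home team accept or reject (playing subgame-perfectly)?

Work out the home team's continuation value if the offer is rejected.
Round 4 (the home team proposes): rejection yields 0 for the away team; the home team offers 0 and keeps 200.
Round 3 (the away team proposes): the home team can get 200 next round, worth 0.7 × 200 = 140 now, so the away team offers 140, keeping 60.
Round 2 (the home team proposes): the away team can get 60 next round, worth 0.53 × 60 = 31.8 now, so the home team offers 31.8, keeping 168.2.
So by rejecting in round 1, the home team gets 168.2 next round, worth 0.7 × 168.2 = 117.74 now.
Offer 132 ≥ 117.74, so the home team accepts.

Accept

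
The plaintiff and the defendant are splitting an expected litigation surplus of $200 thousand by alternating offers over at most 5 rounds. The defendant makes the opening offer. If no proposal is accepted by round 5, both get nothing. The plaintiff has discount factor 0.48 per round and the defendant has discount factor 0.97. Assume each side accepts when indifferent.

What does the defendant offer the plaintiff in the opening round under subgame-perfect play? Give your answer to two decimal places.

By backward induction:
Round 5 (the defendant proposes): rejection yields 0 for the plaintiff; the defendant offers 0 and keeps 200.
Round 4 (the plaintiff proposes): the defendant can get 200 next round, worth 0.97 × 200 = 194 now, so the plaintiff offers 194, keeping 6.
Round 3 (the defendant proposes): the plaintiff can get 6 next round, worth 0.48 × 6 = 2.88 now, so the defendant offers 2.88, keeping 197.12.
Round 2 (the plaintiff proposes): the defendant can get 197.12 next round, worth 0.97 × 197.12 = 191.2064 now. The plaintiff offers 191.2064 and keeps 200 − 191.2064 = 8.7936.
Round 1 (the defendant proposes): the plaintiff can get 8.7936 next round, worth 0.48 × 8.7936 = 4.220928 now, so the defendant offers 4.220928, keeping 195.779072.

4.22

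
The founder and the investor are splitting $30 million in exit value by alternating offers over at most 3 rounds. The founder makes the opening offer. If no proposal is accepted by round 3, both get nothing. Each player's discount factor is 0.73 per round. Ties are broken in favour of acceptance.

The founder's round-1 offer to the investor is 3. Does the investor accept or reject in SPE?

Work out the investor's continuation value if the offer is rejected.
Round 3 (the founder proposes): the investor will accept anything ≥ 0, so the founder offers 0 and keeps 30.
Round 2 (the investor proposes): the founder can get 30 next round, worth 0.73 × 30 = 21.9 now, so the investor offers 21.9, keeping 8.1.
So by rejecting in round 1, the investor gets 8.1 next round, worth 0.73 × 8.1 = 5.913 now.
Offer 3 < 5.913, so the investor rejects.

Reject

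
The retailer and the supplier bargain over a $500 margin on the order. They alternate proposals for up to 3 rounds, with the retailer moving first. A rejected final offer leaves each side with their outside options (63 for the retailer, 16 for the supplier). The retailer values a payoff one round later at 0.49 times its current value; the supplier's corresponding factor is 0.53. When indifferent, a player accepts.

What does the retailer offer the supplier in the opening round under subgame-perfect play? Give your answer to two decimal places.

By backward induction:
Round 3 (the retailer proposes): the supplier gets 16 if talks fail, so the retailer offers 16 and keeps 484.
Round 2 (the supplier proposes): the retailer can get 484 next round, worth 0.49 × 484 = 237.16 now; the supplier offers that and keeps 262.84.
Round 1 (the retailer proposes): the supplier can get 262.84 next round, worth 0.53 × 262.84 = 139.3052 now, so the retailer offers 139.3052, keeping 360.6948.

139.31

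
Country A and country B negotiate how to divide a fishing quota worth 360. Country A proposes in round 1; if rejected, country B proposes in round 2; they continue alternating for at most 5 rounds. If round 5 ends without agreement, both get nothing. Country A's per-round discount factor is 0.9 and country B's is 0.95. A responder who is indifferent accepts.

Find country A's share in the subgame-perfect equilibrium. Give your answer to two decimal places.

296.56

Round 5 (country A proposes): country B will accept anything ≥ 0, so country A offers 0 and keeps 360.
Round 4 (country B proposes): country A can get 360 next round, worth 0.9 × 360 = 324 now, so country B offers 324, keeping 36.
Round 3 (country A proposes): country B can get 36 next round, worth 0.95 × 36 = 34.2 now. Country A offers 34.2 and keeps 360 − 34.2 = 325.8.
Round 2 (country B proposes): country A can get 325.8 next round, worth 0.9 × 325.8 = 293.22 now, so country B offers 293.22, keeping 66.78.
Round 1 (country A proposes): country B can get 66.78 next round, worth 0.95 × 66.78 = 63.441 now, so country A offers 63.441, keeping 296.559.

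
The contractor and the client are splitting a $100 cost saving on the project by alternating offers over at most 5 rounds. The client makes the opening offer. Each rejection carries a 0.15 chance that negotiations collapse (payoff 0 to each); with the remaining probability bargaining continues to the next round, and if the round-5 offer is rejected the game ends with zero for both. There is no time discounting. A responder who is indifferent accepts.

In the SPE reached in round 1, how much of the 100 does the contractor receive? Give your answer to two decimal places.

Round 5 (the client proposes): rejection yields 0 for the contractor; the client offers 0 and keeps 100.
Round 4 (the contractor proposes): rejecting gives the client an expected 0.85 × 100 = 85; the contractor offers that and keeps 15.
Round 3 (the client proposes): rejecting gives the contractor an expected 0.85 × 15 = 12.75. The client offers 12.75 and keeps 100 − 12.75 = 87.25.
Round 2 (the contractor proposes): rejecting gives the client an expected 0.85 × 87.25 = 74.1625, so the contractor offers 74.1625, keeping 25.8375.
Round 1 (the client proposes): rejecting gives the contractor an expected 0.85 × 25.8375 = 21.961875; the client offers that and keeps 78.038125.

21.96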